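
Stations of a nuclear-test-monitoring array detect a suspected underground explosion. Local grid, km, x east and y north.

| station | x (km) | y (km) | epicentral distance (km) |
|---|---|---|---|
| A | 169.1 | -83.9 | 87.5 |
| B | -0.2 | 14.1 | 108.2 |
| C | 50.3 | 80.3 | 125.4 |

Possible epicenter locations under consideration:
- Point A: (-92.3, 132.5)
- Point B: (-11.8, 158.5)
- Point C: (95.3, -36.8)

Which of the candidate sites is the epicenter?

For each candidate, compare |candidate − station| to the reported distance:
Point A: residuals A 251.9, B 41.8, C 26.5 → max 251.9 km
Point B: residuals A 215.0, B 36.7, C 25.5 → max 215.0 km
Point C: residuals A 0.0, B 0.0, C 0.0 → max 0.0 km
Only Point C has all residuals ≈ 0.

Point C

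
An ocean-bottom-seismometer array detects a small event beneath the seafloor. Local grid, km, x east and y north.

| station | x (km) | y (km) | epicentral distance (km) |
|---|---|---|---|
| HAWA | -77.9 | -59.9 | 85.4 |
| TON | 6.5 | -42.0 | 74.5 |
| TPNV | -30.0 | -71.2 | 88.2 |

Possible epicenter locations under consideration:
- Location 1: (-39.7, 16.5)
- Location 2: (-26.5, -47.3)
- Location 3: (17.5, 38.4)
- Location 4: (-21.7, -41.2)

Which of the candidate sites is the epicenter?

Location 1

For each candidate, compare |candidate − station| to the reported distance:
Location 1: residuals HAWA 0.0, TON 0.0, TPNV 0.0 → max 0.0 km
Location 2: residuals HAWA 32.5, TON 41.1, TPNV 64.0 → max 64.0 km
Location 3: residuals HAWA 51.6, TON 6.6, TPNV 31.3 → max 51.6 km
Location 4: residuals HAWA 26.2, TON 46.3, TPNV 57.1 → max 57.1 km
Only Location 1 has all residuals ≈ 0.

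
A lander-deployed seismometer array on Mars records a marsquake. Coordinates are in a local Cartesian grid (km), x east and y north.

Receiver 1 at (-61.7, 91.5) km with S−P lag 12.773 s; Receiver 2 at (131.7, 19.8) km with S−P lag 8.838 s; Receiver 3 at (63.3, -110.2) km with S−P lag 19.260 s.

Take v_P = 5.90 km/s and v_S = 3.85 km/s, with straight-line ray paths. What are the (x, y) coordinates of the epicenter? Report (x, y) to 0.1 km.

(79.4, 102.6)

Distance from S−P lag: d = Δt · v_P v_S / (v_P − v_S) = Δt · (5.90·3.85)/(5.90−3.85) ≈ 11.0805·Δt.
So d_Receiver 1 = 141.53, d_Receiver 2 = 97.93, d_Receiver 3 = 213.41 km.
Circle about each station: (x + 61.7)² + (y − 91.5)² = 141.53²; (x − 131.7)² + (y − 19.8)² = 97.93²; (x − 63.3)² + (y + 110.2)² = 213.41².
Subtracting the Receiver 1 equation from the Receiver 2 and Receiver 3 equations removes the quadratic terms:
386.8 x − 143.4 y = 15998.25
250.0 x − 403.4 y = -21541.30
Solving the 2×2 system: x ≈ 79.4, y ≈ 102.6 km.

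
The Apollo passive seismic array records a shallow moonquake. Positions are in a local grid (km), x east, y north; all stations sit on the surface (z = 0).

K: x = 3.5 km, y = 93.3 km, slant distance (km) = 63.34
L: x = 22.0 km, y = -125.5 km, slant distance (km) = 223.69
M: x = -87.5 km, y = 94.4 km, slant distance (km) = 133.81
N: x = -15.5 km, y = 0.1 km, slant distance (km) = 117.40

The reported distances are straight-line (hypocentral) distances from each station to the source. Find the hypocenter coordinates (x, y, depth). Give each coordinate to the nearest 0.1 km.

(34.3, 90.9, 55.3)

Each station gives a sphere (x−x_i)² + (y−y_i)² + z² = d_i² (stations at z=0).
Subtracting the K sphere from L and M: z² cancels, leaving linear equations in x and y:
37.0 x − 437.6 y = -38508.15
-182.0 x + 2.2 y = -6042.69
Solving: x ≈ 34.300, y ≈ 90.899 km (keep extra digits for the depth step; rounded: 34.3, 90.9).
Then from the K sphere: z² = 63.34² − (x − 3.5)² − (y − 93.3)² with x = 34.300, y = 90.899, so z ≈ 55.295 ≈ 55.3 km.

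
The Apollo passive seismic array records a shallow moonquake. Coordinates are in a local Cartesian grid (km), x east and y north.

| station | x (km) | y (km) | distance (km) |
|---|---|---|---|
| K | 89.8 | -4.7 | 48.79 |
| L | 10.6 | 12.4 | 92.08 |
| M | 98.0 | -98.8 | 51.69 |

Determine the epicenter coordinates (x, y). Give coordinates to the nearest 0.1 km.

Circle about each station: (x − 89.8)² + (y + 4.7)² = 48.79²; (x − 10.6)² + (y − 12.4)² = 92.08²; (x − 98.0)² + (y + 98.8)² = 51.69².
Subtracting pairs of circle equations eliminates x²+y² and gives linear equations (the radical axes):
-158.4 x + 34.2 y = -13918.27
16.4 x − 188.2 y = 10987.92
Solving the 2×2 system: x ≈ 76.7, y ≈ -51.7 km.
Check against K (with the unrounded x, y): √((x − 89.8)²+(y + 4.7)²) = 48.79 ≈ 48.79 km. ✓

76.7 km east, -51.7 km north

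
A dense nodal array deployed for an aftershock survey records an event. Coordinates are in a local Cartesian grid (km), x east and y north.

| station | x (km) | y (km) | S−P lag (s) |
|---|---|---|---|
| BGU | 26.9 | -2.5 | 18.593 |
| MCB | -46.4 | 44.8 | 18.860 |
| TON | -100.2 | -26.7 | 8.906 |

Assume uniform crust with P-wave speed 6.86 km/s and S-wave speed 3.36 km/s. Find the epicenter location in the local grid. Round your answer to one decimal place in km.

(-70.2, -77.1)

Distance from S−P lag: d = Δt · v_P v_S / (v_P − v_S) = Δt · (6.86·3.36)/(6.86−3.36) ≈ 6.5856·Δt.
So d_BGU = 122.45, d_MCB = 124.20, d_TON = 58.65 km.
Circle about each station: (x − 26.9)² + (y + 2.5)² = 122.45²; (x + 46.4)² + (y − 44.8)² = 124.20²; (x + 100.2)² + (y + 26.7)² = 58.65².
Subtracting the BGU equation from the MCB and TON equations removes the quadratic terms:
-146.6 x + 94.6 y = 2998.50
-254.2 x − 48.4 y = 21577.25
Solving the 2×2 system: x ≈ -70.2, y ≈ -77.1 km.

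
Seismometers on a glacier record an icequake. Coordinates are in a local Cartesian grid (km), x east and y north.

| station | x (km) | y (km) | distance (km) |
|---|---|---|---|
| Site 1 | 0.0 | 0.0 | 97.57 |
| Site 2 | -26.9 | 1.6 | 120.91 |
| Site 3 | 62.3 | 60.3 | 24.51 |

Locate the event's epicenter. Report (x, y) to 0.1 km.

Circle about each station: x² + y² = 97.57²; (x + 26.9)² + (y − 1.6)² = 120.91²; (x − 62.3)² + (y − 60.3)² = 24.51².
Subtracting the Site 1 equation from the Site 2 and Site 3 equations removes the quadratic terms:
-53.8 x + 3.2 y = -4373.15
124.6 x + 120.6 y = 16436.54
Solving the 2×2 system: x ≈ 84.2, y ≈ 49.3 km.

84.2 km east, 49.3 km north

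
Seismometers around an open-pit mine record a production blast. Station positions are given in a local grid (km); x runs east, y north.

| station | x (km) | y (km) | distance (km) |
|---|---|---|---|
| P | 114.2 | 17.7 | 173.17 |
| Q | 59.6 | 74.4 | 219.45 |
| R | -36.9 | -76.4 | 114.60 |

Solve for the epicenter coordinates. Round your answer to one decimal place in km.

x ≈ 54.9 km, y ≈ -145.0 km

Circle about each station: (x − 114.2)² + (y − 17.7)² = 173.17²; (x − 59.6)² + (y − 74.4)² = 219.45²; (x + 36.9)² + (y + 76.4)² = 114.60².
Subtracting the P equation from the Q and R equations removes the quadratic terms:
-109.2 x + 113.4 y = -22437.86
-302.2 x − 188.2 y = 10698.33
Solving the 2×2 system: x ≈ 54.9, y ≈ -145.0 km.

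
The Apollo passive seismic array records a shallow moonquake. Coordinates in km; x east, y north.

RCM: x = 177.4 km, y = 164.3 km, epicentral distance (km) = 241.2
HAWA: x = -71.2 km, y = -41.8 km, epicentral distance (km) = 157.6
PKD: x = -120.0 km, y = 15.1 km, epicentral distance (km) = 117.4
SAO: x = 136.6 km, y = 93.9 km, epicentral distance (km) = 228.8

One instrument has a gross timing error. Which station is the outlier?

Solve using three stations at a time. Using RCM, HAWA, PKD (subtract circle equations pairwise → linear system) gives (x, y) ≈ (-58.8, 115.4).
Distances from that point to each station vs reported:
  RCM: calculated 241.2 vs reported 241.2 → residual 0.0 km
  HAWA: calculated 157.6 vs reported 157.6 → residual 0.0 km
  PKD: calculated 117.5 vs reported 117.4 → residual 0.1 km
  SAO: calculated 196.6 vs reported 228.8 → residual 32.2 km
RCM, HAWA, PKD are mutually consistent (residuals ≈ 0); SAO is off by 32.2 km.

SAO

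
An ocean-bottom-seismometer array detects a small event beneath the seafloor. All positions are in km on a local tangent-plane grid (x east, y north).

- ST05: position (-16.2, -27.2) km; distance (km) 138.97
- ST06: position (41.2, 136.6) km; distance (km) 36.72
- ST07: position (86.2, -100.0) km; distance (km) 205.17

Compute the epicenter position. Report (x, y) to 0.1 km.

(40.0, 99.9)

Circle about each station: (x + 16.2)² + (y + 27.2)² = 138.97²; (x − 41.2)² + (y − 136.6)² = 36.72²; (x − 86.2)² + (y + 100.0)² = 205.17².
Subtracting pairs of circle equations eliminates x²+y² and gives linear equations (the radical axes):
114.8 x + 327.6 y = 37319.02
204.8 x − 145.6 y = -6353.91
Solving the 2×2 system: x ≈ 40.0, y ≈ 99.9 km.
Check against ST05 (with the unrounded x, y): √((x + 16.2)²+(y + 27.2)²) = 138.97 ≈ 138.97 km. ✓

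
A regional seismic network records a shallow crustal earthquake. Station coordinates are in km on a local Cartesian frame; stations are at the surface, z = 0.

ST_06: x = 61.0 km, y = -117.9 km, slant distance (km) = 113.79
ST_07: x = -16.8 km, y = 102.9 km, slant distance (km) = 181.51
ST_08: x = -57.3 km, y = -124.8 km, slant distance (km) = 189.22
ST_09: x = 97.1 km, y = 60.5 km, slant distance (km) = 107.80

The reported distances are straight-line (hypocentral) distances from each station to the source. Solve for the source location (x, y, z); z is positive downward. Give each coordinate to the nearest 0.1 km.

x ≈ 93.0 km, y ≈ -27.8 km, depth ≈ 61.7 km

Each station gives a sphere (x−x_i)² + (y−y_i)² + z² = d_i² (stations at z=0).
Subtracting the ST_06 sphere from ST_07 and ST_08: z² cancels, leaving linear equations in x and y:
-155.6 x + 441.6 y = -26748.48
-236.6 x − 13.8 y = -21619.12
Solving: x ≈ 92.996, y ≈ -27.804 km (keep extra digits for the depth step; rounded: 93.0, -27.8).
Then from the ST_06 sphere: z² = 113.79² − (x − 61.0)² − (y + 117.9)² with x = 92.996, y = -27.804, so z ≈ 61.702 ≈ 61.7 km.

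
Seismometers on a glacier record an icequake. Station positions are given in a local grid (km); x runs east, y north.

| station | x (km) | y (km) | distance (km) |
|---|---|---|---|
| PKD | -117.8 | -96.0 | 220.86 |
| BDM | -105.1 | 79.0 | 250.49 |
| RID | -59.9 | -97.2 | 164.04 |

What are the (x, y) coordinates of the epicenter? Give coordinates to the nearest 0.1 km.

(100.7, -63.8)

Circle about each station: (x + 117.8)² + (y + 96.0)² = 220.86²; (x + 105.1)² + (y − 79.0)² = 250.49²; (x + 59.9)² + (y + 97.2)² = 164.04².
Subtracting pairs of circle equations eliminates x²+y² and gives linear equations (the radical axes):
25.4 x + 350.0 y = -19771.93
115.8 x − 2.4 y = 11813.03
Solving the 2×2 system: x ≈ 100.7, y ≈ -63.8 km.
Check against PKD (with the unrounded x, y): √((x + 117.8)²+(y + 96.0)²) = 220.85 ≈ 220.86 km. ✓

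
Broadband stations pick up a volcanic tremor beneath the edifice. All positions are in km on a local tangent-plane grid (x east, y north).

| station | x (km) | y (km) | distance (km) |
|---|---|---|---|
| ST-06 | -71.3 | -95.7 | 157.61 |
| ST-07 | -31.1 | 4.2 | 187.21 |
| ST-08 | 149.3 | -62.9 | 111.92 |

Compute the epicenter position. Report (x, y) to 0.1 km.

Circle about each station: (x + 71.3)² + (y + 95.7)² = 157.61²; (x + 31.1)² + (y − 4.2)² = 187.21²; (x − 149.3)² + (y + 62.9)² = 111.92².
Subtracting the ST-06 equation from the ST-07 and ST-08 equations removes the quadratic terms:
80.4 x + 199.8 y = -23464.00
441.2 x + 65.6 y = 24319.55
Solving the 2×2 system: x ≈ 77.2, y ≈ -148.5 km.

(77.2, -148.5)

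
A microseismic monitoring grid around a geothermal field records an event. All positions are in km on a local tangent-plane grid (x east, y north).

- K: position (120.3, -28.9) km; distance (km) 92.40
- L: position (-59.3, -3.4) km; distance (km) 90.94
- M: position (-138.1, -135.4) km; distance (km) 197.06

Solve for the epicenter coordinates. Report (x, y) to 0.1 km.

Circle about each station: (x − 120.3)² + (y + 28.9)² = 92.40²; (x + 59.3)² + (y + 3.4)² = 90.94²; (x + 138.1)² + (y + 135.4)² = 197.06².
Subtracting pairs of circle equations eliminates x²+y² and gives linear equations (the radical axes):
-359.2 x + 51.0 y = -11511.57
-516.8 x − 213.0 y = -8197.41
Solving the 2×2 system: x ≈ 27.9, y ≈ -29.2 km.

x ≈ 27.9 km, y ≈ -29.2 km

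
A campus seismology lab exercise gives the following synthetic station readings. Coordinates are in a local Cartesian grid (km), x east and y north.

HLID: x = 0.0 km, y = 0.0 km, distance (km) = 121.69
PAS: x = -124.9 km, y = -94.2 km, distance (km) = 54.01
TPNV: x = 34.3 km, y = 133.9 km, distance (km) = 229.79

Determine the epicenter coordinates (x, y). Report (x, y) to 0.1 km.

Circle about each station: x² + y² = 121.69²; (x + 124.9)² + (y + 94.2)² = 54.01²; (x − 34.3)² + (y − 133.9)² = 229.79².
Subtracting pairs of circle equations eliminates x²+y² and gives linear equations (the radical axes):
-249.8 x − 188.4 y = 36365.03
68.6 x + 267.8 y = -18889.29
Solving the 2×2 system: x ≈ -114.5, y ≈ -41.2 km.
Check against HLID (with the unrounded x, y): √(x²+y²) = 121.69 ≈ 121.69 km. ✓

x ≈ -114.5 km, y ≈ -41.2 km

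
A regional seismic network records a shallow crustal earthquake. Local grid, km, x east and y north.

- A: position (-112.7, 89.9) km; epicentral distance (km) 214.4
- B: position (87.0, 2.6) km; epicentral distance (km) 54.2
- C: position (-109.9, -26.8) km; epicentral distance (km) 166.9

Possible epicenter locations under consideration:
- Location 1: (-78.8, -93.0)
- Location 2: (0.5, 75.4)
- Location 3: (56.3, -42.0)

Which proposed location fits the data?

Location 3

For each candidate, compare |candidate − station| to the reported distance:
Location 1: residuals A 28.4, B 137.2, C 93.8 → max 137.2 km
Location 2: residuals A 100.3, B 58.9, C 16.5 → max 100.3 km
Location 3: residuals A 0.0, B 0.1, C 0.0 → max 0.1 km
Only Location 3 has all residuals ≈ 0.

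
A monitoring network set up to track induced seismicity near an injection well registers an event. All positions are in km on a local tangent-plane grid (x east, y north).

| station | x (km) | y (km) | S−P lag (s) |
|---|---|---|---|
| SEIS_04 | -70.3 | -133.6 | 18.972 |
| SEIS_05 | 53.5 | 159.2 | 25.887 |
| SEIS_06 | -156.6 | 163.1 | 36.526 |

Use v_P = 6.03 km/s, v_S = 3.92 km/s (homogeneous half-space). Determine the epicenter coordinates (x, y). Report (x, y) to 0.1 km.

Distance from S−P lag: d = Δt · v_P v_S / (v_P − v_S) = Δt · (6.03·3.92)/(6.03−3.92) ≈ 11.2027·Δt.
So d_SEIS_04 = 212.54, d_SEIS_05 = 290.00, d_SEIS_06 = 409.19 km.
Circle about each station: (x + 70.3)² + (y + 133.6)² = 212.54²; (x − 53.5)² + (y − 159.2)² = 290.00²; (x + 156.6)² + (y − 163.1)² = 409.19².
Subtracting pairs of circle equations eliminates x²+y² and gives linear equations (the radical axes):
247.6 x + 585.6 y = -33510.91
-172.6 x + 593.4 y = -93929.08
Solving the 2×2 system: x ≈ 141.6, y ≈ -117.1 km.

(141.6, -117.1)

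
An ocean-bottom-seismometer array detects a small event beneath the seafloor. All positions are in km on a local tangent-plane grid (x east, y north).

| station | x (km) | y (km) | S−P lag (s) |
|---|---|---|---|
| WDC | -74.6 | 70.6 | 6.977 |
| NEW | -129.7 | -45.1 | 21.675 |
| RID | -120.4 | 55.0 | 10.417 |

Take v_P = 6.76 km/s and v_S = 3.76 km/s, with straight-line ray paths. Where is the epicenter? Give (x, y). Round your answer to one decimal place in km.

x ≈ -73.4 km, y ≈ 129.7 km

Distance from S−P lag: d = Δt · v_P v_S / (v_P − v_S) = Δt · (6.76·3.76)/(6.76−3.76) ≈ 8.4725·Δt.
So d_WDC = 59.11, d_NEW = 183.64, d_RID = 88.26 km.
Circle about each station: (x + 74.6)² + (y − 70.6)² = 59.11²; (x + 129.7)² + (y + 45.1)² = 183.64²; (x + 120.4)² + (y − 55.0)² = 88.26².
Subtracting pairs of circle equations eliminates x²+y² and gives linear equations (the radical axes):
-110.2 x − 231.4 y = -21923.08
-91.6 x − 31.2 y = 2675.80
Solving the 2×2 system: x ≈ -73.4, y ≈ 129.7 km.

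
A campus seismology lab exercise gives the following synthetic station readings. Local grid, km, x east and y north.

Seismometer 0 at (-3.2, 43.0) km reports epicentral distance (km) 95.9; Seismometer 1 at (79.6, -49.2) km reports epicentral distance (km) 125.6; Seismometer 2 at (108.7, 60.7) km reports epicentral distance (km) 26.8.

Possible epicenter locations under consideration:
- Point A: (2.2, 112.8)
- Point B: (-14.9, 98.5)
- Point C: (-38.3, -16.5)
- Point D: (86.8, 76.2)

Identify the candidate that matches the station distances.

Point D

For each candidate, compare |candidate − station| to the reported distance:
Point A: residuals Seismometer 0 25.9, Seismometer 1 53.9, Seismometer 2 91.8 → max 91.8 km
Point B: residuals Seismometer 0 39.2, Seismometer 1 49.7, Seismometer 2 102.5 → max 102.5 km
Point C: residuals Seismometer 0 26.8, Seismometer 1 3.2, Seismometer 2 139.2 → max 139.2 km
Point D: residuals Seismometer 0 0.0, Seismometer 1 0.0, Seismometer 2 0.0 → max 0.0 km
Only Point D has all residuals ≈ 0.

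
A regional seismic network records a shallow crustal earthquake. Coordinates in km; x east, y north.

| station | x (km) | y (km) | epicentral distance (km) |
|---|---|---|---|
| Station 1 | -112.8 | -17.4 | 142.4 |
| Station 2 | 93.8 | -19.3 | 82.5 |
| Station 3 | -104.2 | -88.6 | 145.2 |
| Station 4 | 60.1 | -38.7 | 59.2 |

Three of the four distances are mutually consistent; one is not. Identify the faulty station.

Station 1

Solve using three stations at a time. Using Station 2, Station 3, Station 4 (subtract circle equations pairwise → linear system) gives (x, y) ≈ (13.1, -3.1).
Distances from that point to each station vs reported:
  Station 1: calculated 126.7 vs reported 142.4 → residual 15.7 km
  Station 2: calculated 82.4 vs reported 82.5 → residual 0.1 km
  Station 3: calculated 145.1 vs reported 145.2 → residual 0.1 km
  Station 4: calculated 59.0 vs reported 59.2 → residual 0.2 km
Station 2, Station 3, Station 4 are mutually consistent (residuals ≈ 0); Station 1 is off by 15.7 km.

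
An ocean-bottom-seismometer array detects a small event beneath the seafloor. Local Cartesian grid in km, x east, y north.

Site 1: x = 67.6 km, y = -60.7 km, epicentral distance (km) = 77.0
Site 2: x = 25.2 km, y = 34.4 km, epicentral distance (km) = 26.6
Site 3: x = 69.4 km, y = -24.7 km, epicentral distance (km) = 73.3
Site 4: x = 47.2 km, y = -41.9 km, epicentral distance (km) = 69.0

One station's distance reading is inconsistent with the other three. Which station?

Solve using three stations at a time. Using Site 2, Site 3, Site 4 (subtract circle equations pairwise → linear system) gives (x, y) ≈ (7.5, 14.5).
Distances from that point to each station vs reported:
  Site 1: calculated 96.3 vs reported 77.0 → residual 19.3 km
  Site 2: calculated 26.6 vs reported 26.6 → residual 0.0 km
  Site 3: calculated 73.3 vs reported 73.3 → residual 0.0 km
  Site 4: calculated 69.0 vs reported 69.0 → residual 0.0 km
Site 2, Site 3, Site 4 are mutually consistent (residuals ≈ 0); Site 1 is off by 19.3 km.

Site 1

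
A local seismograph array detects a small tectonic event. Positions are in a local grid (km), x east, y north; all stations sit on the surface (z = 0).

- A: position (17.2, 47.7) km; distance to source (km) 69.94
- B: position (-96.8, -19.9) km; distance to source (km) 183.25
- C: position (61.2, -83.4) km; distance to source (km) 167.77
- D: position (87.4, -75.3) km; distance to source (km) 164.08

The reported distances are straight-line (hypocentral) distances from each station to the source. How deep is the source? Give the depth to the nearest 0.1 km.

z ≈ 55.6 km

Each station gives a sphere (x−x_i)² + (y−y_i)² + z² = d_i² (stations at z=0).
Subtracting the A sphere from B and C: z² cancels, leaving linear equations in x and y:
-228.0 x − 135.2 y = -21493.84
88.0 x − 262.2 y = -15125.30
Solving: x ≈ 50.095, y ≈ 74.499 km (keep extra digits for the depth step; rounded: 50.1, 74.5).
Then from the A sphere: z² = 69.94² − (x − 17.2)² − (y − 47.7)² with x = 50.095, y = 74.499, so z ≈ 55.600 ≈ 55.6 km.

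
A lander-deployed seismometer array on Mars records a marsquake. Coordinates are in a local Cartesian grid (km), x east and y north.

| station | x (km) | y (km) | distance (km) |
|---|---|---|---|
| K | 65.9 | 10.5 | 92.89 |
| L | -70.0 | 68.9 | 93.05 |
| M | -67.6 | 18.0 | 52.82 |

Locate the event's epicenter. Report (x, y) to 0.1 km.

Circle about each station: (x − 65.9)² + (y − 10.5)² = 92.89²; (x + 70.0)² + (y − 68.9)² = 93.05²; (x + 67.6)² + (y − 18.0)² = 52.82².
Subtracting the K equation from the L and M equations removes the quadratic terms:
-271.8 x + 116.8 y = 5164.40
-267.0 x + 15.0 y = 6279.30
Solving the 2×2 system: x ≈ -24.2, y ≈ -12.1 km.

x ≈ -24.2 km, y ≈ -12.1 km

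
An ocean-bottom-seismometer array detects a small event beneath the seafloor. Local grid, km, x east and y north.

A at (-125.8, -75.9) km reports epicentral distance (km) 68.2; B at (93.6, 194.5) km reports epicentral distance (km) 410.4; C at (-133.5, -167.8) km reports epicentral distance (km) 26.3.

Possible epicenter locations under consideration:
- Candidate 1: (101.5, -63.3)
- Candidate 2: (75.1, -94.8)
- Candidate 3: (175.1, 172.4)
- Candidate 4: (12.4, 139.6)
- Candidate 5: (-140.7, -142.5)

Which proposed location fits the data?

For each candidate, compare |candidate − station| to the reported distance:
Candidate 1: residuals A 159.4, B 152.5, C 230.9 → max 230.9 km
Candidate 2: residuals A 133.6, B 120.5, C 194.7 → max 194.7 km
Candidate 3: residuals A 321.9, B 326.0, C 433.0 → max 433.0 km
Candidate 4: residuals A 187.8, B 312.4, C 314.0 → max 314.0 km
Candidate 5: residuals A 0.0, B 0.0, C 0.0 → max 0.0 km
Only Candidate 5 has all residuals ≈ 0.

Candidate 5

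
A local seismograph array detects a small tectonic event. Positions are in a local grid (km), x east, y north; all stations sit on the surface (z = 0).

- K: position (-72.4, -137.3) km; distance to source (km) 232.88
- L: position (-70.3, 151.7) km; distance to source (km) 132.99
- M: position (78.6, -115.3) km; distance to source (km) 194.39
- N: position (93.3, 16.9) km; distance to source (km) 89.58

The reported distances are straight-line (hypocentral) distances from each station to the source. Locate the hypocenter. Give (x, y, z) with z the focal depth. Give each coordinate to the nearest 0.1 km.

Each station gives a sphere (x−x_i)² + (y−y_i)² + z² = d_i² (stations at z=0).
Subtracting the K sphere from L and M: z² cancels, leaving linear equations in x and y:
4.2 x + 578.0 y = 40408.68
302.0 x + 44.0 y = 11824.62
Solving: x ≈ 28.999, y ≈ 69.700 km (keep extra digits for the depth step; rounded: 29.0, 69.7).
Then from the K sphere: z² = 232.88² − (x + 72.4)² − (y + 137.3)² with x = 28.999, y = 69.700, so z ≈ 33.201 ≈ 33.2 km.
Check against N (with the unrounded solution): distance 89.58 ≈ 89.58 km. ✓

(29.0, 69.7, 33.2)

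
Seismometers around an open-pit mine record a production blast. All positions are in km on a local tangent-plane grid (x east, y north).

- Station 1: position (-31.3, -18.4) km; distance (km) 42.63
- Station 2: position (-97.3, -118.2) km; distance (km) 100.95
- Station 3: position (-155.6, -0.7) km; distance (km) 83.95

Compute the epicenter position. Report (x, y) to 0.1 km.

(-73.9, -20.0)

Circle about each station: (x + 31.3)² + (y + 18.4)² = 42.63²; (x + 97.3)² + (y + 118.2)² = 100.95²; (x + 155.6)² + (y + 0.7)² = 83.95².
Subtracting pairs of circle equations eliminates x²+y² and gives linear equations (the radical axes):
-132.0 x − 199.6 y = 13746.69
-248.6 x + 35.4 y = 17663.31
Solving the 2×2 system: x ≈ -73.9, y ≈ -20.0 km.
Check against Station 1 (with the unrounded x, y): √((x + 31.3)²+(y + 18.4)²) = 42.63 ≈ 42.63 km. ✓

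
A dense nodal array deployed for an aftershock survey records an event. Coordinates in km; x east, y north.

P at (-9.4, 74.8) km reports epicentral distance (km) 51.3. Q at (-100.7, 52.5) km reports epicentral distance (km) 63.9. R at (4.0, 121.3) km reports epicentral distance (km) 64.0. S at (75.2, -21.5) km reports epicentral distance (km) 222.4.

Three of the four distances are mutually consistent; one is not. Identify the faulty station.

Solve using three stations at a time. Using P, Q, R (subtract circle equations pairwise → linear system) gives (x, y) ≈ (-55.4, 97.5).
Distances from that point to each station vs reported:
  P: calculated 51.3 vs reported 51.3 → residual 0.0 km
  Q: calculated 63.9 vs reported 63.9 → residual 0.0 km
  R: calculated 64.0 vs reported 64.0 → residual 0.0 km
  S: calculated 176.6 vs reported 222.4 → residual 45.8 km
P, Q, R are mutually consistent (residuals ≈ 0); S is off by 45.8 km.

S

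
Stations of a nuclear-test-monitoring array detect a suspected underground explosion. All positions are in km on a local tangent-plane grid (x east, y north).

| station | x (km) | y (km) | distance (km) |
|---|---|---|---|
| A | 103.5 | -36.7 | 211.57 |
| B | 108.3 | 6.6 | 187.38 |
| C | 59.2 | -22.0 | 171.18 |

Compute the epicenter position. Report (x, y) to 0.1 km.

Circle about each station: (x − 103.5)² + (y + 36.7)² = 211.57²; (x − 108.3)² + (y − 6.6)² = 187.38²; (x − 59.2)² + (y + 22.0)² = 171.18².
Subtracting the A equation from the B and C equations removes the quadratic terms:
9.6 x + 86.6 y = 9363.91
-88.6 x + 29.4 y = 7388.77
Solving the 2×2 system: x ≈ -45.8, y ≈ 113.2 km.

x ≈ -45.8 km, y ≈ 113.2 km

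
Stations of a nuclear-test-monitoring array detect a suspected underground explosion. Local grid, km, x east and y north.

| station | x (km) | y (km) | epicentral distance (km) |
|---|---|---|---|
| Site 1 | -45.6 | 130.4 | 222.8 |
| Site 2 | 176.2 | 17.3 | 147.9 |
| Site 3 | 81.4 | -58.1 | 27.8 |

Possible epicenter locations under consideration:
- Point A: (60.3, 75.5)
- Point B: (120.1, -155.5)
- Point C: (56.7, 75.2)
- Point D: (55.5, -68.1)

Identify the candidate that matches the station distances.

Point D

For each candidate, compare |candidate − station| to the reported distance:
Point A: residuals Site 1 103.5, Site 2 18.2, Site 3 107.5 → max 107.5 km
Point B: residuals Site 1 107.6, Site 2 33.8, Site 3 77.0 → max 107.6 km
Point C: residuals Site 1 106.6, Site 2 15.1, Site 3 107.8 → max 107.8 km
Point D: residuals Site 1 0.0, Site 2 0.0, Site 3 0.0 → max 0.0 km
Only Point D has all residuals ≈ 0.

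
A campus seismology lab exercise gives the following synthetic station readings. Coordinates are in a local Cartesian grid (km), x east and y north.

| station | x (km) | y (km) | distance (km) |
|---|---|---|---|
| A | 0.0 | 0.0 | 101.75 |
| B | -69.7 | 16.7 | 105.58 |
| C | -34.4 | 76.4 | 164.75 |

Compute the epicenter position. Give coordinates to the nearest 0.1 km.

-52.1 km east, -87.4 km north

Circle about each station: x² + y² = 101.75²; (x + 69.7)² + (y − 16.7)² = 105.58²; (x + 34.4)² + (y − 76.4)² = 164.75².
Subtracting the A equation from the B and C equations removes the quadratic terms:
-139.4 x + 33.4 y = 4342.91
-68.8 x + 152.8 y = -9769.18
Solving the 2×2 system: x ≈ -52.1, y ≈ -87.4 km.
Check against A (with the unrounded x, y): √(x²+y²) = 101.74 ≈ 101.75 km. ✓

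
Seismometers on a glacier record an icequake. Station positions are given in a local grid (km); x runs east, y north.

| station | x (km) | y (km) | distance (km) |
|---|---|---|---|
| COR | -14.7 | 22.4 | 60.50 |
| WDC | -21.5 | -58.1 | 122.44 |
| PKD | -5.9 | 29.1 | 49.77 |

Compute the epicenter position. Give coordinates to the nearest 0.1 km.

(40.3, 47.6)

Circle about each station: (x + 14.7)² + (y − 22.4)² = 60.50²; (x + 21.5)² + (y + 58.1)² = 122.44²; (x + 5.9)² + (y − 29.1)² = 49.77².
Subtracting pairs of circle equations eliminates x²+y² and gives linear equations (the radical axes):
-13.6 x − 161.0 y = -8211.29
17.6 x + 13.4 y = 1346.97
Solving the 2×2 system: x ≈ 40.3, y ≈ 47.6 km.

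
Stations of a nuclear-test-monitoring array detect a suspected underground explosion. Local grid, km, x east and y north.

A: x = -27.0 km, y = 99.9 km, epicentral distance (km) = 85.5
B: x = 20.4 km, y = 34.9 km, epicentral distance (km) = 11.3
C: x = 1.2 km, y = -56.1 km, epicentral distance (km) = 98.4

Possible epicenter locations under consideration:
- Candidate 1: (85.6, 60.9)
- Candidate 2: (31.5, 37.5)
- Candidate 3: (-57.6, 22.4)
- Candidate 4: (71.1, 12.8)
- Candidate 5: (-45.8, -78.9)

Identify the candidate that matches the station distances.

Candidate 2

For each candidate, compare |candidate − station| to the reported distance:
Candidate 1: residuals A 33.7, B 58.9, C 45.9 → max 58.9 km
Candidate 2: residuals A 0.0, B 0.1, C 0.0 → max 0.1 km
Candidate 3: residuals A 2.2, B 67.7, C 0.3 → max 67.7 km
Candidate 4: residuals A 45.7, B 44.0, C 0.3 → max 45.7 km
Candidate 5: residuals A 94.3, B 120.4, C 46.2 → max 120.4 km
Only Candidate 2 has all residuals ≈ 0.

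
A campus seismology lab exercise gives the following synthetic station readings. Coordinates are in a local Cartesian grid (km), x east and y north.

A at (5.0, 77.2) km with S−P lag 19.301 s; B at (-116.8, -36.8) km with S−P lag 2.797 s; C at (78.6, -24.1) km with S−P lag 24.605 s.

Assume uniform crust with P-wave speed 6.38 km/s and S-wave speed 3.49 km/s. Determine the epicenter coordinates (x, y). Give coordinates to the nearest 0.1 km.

Distance from S−P lag: d = Δt · v_P v_S / (v_P − v_S) = Δt · (6.38·3.49)/(6.38−3.49) ≈ 7.7046·Δt.
So d_A = 148.71, d_B = 21.55, d_C = 189.57 km.
Circle about each station: (x − 5.0)² + (y − 77.2)² = 148.71²; (x + 116.8)² + (y + 36.8)² = 21.55²; (x − 78.6)² + (y + 24.1)² = 189.57².
Subtracting the A equation from the B and C equations removes the quadratic terms:
-243.6 x − 228.0 y = 30661.90
147.2 x − 202.6 y = -13048.19
Solving the 2×2 system: x ≈ -110.8, y ≈ -16.1 km.

(-110.8, -16.1)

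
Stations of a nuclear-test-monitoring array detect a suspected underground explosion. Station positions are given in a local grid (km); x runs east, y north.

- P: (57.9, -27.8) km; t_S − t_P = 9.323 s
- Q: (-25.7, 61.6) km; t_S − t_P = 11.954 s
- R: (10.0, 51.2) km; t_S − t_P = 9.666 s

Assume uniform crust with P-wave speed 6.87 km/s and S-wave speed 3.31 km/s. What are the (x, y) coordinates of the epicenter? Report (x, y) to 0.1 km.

1.1 km east, -9.9 km north

Distance from S−P lag: d = Δt · v_P v_S / (v_P − v_S) = Δt · (6.87·3.31)/(6.87−3.31) ≈ 6.3876·Δt.
So d_P = 59.55, d_Q = 76.36, d_R = 61.74 km.
Circle about each station: (x − 57.9)² + (y + 27.8)² = 59.55²; (x + 25.7)² + (y − 61.6)² = 76.36²; (x − 10.0)² + (y − 51.2)² = 61.74².
Subtracting pairs of circle equations eliminates x²+y² and gives linear equations (the radical axes):
-167.2 x + 178.8 y = -1954.85
-95.8 x + 158.0 y = -1669.44
Solving the 2×2 system: x ≈ 1.1, y ≈ -9.9 km.
Check against P (with the unrounded x, y): √((x − 57.9)²+(y + 27.8)²) = 59.54 ≈ 59.55 km. ✓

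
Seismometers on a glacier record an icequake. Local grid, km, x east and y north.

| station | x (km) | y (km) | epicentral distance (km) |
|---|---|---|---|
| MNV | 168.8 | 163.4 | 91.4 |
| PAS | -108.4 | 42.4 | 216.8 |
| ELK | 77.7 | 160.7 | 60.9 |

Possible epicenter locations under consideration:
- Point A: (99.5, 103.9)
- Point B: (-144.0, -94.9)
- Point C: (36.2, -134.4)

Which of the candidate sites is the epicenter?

For each candidate, compare |candidate − station| to the reported distance:
Point A: residuals MNV 0.1, PAS 0.0, ELK 0.1 → max 0.1 km
Point B: residuals MNV 314.3, PAS 75.0, ELK 277.5 → max 314.3 km
Point C: residuals MNV 234.6, PAS 11.6, ELK 237.1 → max 237.1 km
Only Point A has all residuals ≈ 0.

Point A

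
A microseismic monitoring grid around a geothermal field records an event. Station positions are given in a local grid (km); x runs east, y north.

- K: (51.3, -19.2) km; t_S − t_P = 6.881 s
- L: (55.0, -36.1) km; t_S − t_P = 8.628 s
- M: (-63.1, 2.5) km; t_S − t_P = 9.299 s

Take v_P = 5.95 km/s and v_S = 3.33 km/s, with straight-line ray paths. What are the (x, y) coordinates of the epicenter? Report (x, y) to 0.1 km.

Distance from S−P lag: d = Δt · v_P v_S / (v_P − v_S) = Δt · (5.95·3.33)/(5.95−3.33) ≈ 7.5624·Δt.
So d_K = 52.04, d_L = 65.25, d_M = 70.32 km.
Circle about each station: (x − 51.3)² + (y + 19.2)² = 52.04²; (x − 55.0)² + (y + 36.1)² = 65.25²; (x + 63.1)² + (y − 2.5)² = 70.32².
Subtracting the K equation from the L and M equations removes the quadratic terms:
7.4 x − 33.8 y = -221.52
-228.8 x + 43.4 y = -1249.21
Solving the 2×2 system: x ≈ 7.0, y ≈ 8.1 km.
Check against K (with the unrounded x, y): √((x − 51.3)²+(y + 19.2)²) = 52.03 ≈ 52.04 km. ✓

(7.0, 8.1)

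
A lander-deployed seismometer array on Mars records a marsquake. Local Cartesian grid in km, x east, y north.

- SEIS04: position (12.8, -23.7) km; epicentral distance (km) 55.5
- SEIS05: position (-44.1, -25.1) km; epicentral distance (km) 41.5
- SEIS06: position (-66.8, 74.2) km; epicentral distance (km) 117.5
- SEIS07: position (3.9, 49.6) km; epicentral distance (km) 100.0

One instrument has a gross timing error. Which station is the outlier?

SEIS05

Solve using three stations at a time. Using SEIS04, SEIS06, SEIS07 (subtract circle equations pairwise → linear system) gives (x, y) ≈ (-40.0, -40.1).
Distances from that point to each station vs reported:
  SEIS04: calculated 55.3 vs reported 55.5 → residual 0.2 km
  SEIS05: calculated 15.6 vs reported 41.5 → residual 25.9 km
  SEIS06: calculated 117.4 vs reported 117.5 → residual 0.1 km
  SEIS07: calculated 99.9 vs reported 100.0 → residual 0.1 km
SEIS04, SEIS06, SEIS07 are mutually consistent (residuals ≈ 0); SEIS05 is off by 25.9 km.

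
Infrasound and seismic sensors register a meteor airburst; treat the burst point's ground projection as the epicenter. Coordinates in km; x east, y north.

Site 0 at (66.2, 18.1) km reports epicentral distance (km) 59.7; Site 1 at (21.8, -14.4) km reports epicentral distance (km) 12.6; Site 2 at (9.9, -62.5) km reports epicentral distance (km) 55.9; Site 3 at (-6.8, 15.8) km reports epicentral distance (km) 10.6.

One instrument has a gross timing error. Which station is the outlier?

Site 3

Solve using three stations at a time. Using Site 0, Site 1, Site 2 (subtract circle equations pairwise → linear system) gives (x, y) ≈ (11.9, -6.6).
Distances from that point to each station vs reported:
  Site 0: calculated 59.7 vs reported 59.7 → residual 0.0 km
  Site 1: calculated 12.6 vs reported 12.6 → residual 0.0 km
  Site 2: calculated 55.9 vs reported 55.9 → residual 0.0 km
  Site 3: calculated 29.2 vs reported 10.6 → residual 18.6 km
Site 0, Site 1, Site 2 are mutually consistent (residuals ≈ 0); Site 3 is off by 18.6 km.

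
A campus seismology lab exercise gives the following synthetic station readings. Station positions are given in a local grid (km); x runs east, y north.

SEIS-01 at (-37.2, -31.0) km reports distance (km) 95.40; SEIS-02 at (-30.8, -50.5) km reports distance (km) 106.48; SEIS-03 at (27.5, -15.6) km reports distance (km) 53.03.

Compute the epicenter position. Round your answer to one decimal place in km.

Circle about each station: (x + 37.2)² + (y + 31.0)² = 95.40²; (x + 30.8)² + (y + 50.5)² = 106.48²; (x − 27.5)² + (y + 15.6)² = 53.03².
Subtracting pairs of circle equations eliminates x²+y² and gives linear equations (the radical axes):
12.8 x − 39.0 y = -1082.78
129.4 x + 30.8 y = 4943.75
Solving the 2×2 system: x ≈ 29.3, y ≈ 37.4 km.
Check against SEIS-01 (with the unrounded x, y): √((x + 37.2)²+(y + 31.0)²) = 95.39 ≈ 95.40 km. ✓

(29.3, 37.4)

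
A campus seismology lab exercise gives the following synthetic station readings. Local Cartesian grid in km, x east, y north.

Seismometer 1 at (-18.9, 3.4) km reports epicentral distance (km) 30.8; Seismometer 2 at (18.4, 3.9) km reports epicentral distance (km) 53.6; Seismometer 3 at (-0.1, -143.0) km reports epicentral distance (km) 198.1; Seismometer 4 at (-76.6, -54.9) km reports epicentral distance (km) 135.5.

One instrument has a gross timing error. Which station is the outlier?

Seismometer 1

Solve using three stations at a time. Using Seismometer 2, Seismometer 3, Seismometer 4 (subtract circle equations pairwise → linear system) gives (x, y) ≈ (2.5, 55.1).
Distances from that point to each station vs reported:
  Seismometer 1: calculated 55.9 vs reported 30.8 → residual 25.1 km
  Seismometer 2: calculated 53.6 vs reported 53.6 → residual 0.0 km
  Seismometer 3: calculated 198.1 vs reported 198.1 → residual 0.0 km
  Seismometer 4: calculated 135.5 vs reported 135.5 → residual 0.0 km
Seismometer 2, Seismometer 3, Seismometer 4 are mutually consistent (residuals ≈ 0); Seismometer 1 is off by 25.1 km.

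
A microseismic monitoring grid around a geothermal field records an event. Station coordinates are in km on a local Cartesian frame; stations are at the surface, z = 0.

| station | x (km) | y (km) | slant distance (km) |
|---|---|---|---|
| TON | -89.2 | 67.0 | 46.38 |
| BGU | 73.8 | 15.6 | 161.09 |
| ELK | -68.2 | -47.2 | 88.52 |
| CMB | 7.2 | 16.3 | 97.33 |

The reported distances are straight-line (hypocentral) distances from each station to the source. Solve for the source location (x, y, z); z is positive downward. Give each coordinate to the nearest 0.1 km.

Each station gives a sphere (x−x_i)² + (y−y_i)² + z² = d_i² (stations at z=0).
Subtracting the TON sphere from BGU and ELK: z² cancels, leaving linear equations in x and y:
326.0 x − 102.8 y = -30554.72
42.0 x − 228.4 y = -11251.25
Solving: x ≈ -83.005, y ≈ 33.997 km (keep extra digits for the depth step; rounded: -83.0, 34.0).
Then from the TON sphere: z² = 46.38² − (x + 89.2)² − (y − 67.0)² with x = -83.005, y = 33.997, so z ≈ 31.993 ≈ 32.0 km.

(-83.0, 34.0, 32.0)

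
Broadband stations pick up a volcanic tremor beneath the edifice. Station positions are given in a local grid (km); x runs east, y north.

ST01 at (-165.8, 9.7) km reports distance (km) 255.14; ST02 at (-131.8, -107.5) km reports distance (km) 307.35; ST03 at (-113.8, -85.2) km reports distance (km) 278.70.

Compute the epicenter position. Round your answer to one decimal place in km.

Circle about each station: (x + 165.8)² + (y − 9.7)² = 255.14²; (x + 131.8)² + (y + 107.5)² = 307.35²; (x + 113.8)² + (y + 85.2)² = 278.70².
Subtracting the ST01 equation from the ST02 and ST03 equations removes the quadratic terms:
68.0 x − 234.4 y = -28023.84
104.0 x − 189.8 y = -19951.52
Solving the 2×2 system: x ≈ 56.0, y ≈ 135.8 km.
Check against ST01 (with the unrounded x, y): √((x + 165.8)²+(y − 9.7)²) = 255.13 ≈ 255.14 km. ✓

56.0 km east, 135.8 km north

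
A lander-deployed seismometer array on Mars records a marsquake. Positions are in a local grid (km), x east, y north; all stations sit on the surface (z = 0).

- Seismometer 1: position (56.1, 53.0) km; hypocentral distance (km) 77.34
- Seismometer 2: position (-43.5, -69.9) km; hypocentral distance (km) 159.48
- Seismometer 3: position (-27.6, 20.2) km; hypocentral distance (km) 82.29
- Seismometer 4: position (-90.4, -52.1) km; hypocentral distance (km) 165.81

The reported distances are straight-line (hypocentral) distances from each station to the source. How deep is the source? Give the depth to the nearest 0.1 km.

Each station gives a sphere (x−x_i)² + (y−y_i)² + z² = d_i² (stations at z=0).
Subtracting the Seismometer 1 sphere from Seismometer 2 and Seismometer 3: z² cancels, leaving linear equations in x and y:
-199.2 x − 245.8 y = -18630.34
-167.4 x − 65.6 y = -5576.58
Solving: x ≈ 5.291, y ≈ 71.507 km (keep extra digits for the depth step; rounded: 5.3, 71.5).
Then from the Seismometer 1 sphere: z² = 77.34² − (x − 56.1)² − (y − 53.0)² with x = 5.291, y = 71.507, so z ≈ 55.294 ≈ 55.3 km.

z ≈ 55.3 km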